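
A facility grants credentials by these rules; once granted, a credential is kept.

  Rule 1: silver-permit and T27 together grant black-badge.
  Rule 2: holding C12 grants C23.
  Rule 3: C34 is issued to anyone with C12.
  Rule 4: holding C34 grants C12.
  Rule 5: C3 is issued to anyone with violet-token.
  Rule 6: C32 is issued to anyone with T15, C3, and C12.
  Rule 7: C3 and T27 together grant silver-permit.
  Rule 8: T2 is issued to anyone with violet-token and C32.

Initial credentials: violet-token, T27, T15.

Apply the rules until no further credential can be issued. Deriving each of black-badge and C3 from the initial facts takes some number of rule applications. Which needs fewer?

C3: Holding violet-token grants C3 (Rule 5). [1 rule application]
black-badge: Holding violet-token grants C3 (Rule 5). Holding C3 and T27 grants silver-permit (Rule 7). Holding silver-permit and T27 grants black-badge (Rule 1). [3 rule applications]
C3 needs fewer.

C3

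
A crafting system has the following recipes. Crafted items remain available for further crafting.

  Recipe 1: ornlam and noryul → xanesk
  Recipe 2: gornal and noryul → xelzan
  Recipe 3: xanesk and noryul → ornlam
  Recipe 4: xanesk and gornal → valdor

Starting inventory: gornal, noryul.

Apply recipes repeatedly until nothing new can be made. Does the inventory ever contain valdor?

No

valdor would need xanesk and gornal (Recipe 4), but xanesk is never obtained.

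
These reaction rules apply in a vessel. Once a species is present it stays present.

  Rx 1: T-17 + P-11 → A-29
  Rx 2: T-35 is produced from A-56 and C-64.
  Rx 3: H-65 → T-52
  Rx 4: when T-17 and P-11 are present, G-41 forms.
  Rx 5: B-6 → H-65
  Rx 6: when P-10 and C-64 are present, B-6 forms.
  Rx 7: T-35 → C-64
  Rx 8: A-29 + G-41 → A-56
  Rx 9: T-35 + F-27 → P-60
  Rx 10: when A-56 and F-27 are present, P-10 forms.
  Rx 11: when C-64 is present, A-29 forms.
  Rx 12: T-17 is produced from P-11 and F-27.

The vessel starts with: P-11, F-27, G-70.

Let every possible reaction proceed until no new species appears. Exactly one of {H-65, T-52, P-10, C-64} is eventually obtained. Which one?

P-10

P-11 and F-27 present → T-17 forms (Rx 12).
T-17 and P-11 present → A-29 forms (Rx 1).
T-17 and P-11 present → G-41 forms (Rx 4).
A-29 and G-41 present → A-56 forms (Rx 8).
A-56 and F-27 present → P-10 forms (Rx 10).
T-52 would need H-65 (Rx 3), but H-65 never forms. H-65 would need B-6 (Rx 5), but B-6 never forms. C-64 would need T-35 (Rx 7), but T-35 never forms.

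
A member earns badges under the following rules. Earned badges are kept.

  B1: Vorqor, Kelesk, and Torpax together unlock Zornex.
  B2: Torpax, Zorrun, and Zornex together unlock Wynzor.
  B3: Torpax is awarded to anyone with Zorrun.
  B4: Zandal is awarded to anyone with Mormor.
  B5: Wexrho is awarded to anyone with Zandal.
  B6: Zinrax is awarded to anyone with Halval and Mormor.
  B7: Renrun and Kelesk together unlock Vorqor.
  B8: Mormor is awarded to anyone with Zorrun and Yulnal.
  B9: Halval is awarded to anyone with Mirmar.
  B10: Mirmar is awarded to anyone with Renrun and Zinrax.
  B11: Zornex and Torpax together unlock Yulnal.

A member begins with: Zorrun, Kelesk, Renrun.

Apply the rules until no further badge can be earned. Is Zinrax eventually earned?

Zinrax would need Halval and Mormor (B6), but Halval is never earned.

No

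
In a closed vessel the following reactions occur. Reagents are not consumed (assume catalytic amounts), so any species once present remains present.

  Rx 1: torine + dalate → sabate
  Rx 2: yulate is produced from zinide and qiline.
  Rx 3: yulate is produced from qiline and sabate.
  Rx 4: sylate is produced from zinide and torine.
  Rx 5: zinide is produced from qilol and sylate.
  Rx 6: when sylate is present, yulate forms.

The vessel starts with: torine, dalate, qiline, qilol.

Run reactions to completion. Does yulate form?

Yes

torine and dalate present → sabate forms (Rx 1).
qiline and sabate present → yulate forms (Rx 3).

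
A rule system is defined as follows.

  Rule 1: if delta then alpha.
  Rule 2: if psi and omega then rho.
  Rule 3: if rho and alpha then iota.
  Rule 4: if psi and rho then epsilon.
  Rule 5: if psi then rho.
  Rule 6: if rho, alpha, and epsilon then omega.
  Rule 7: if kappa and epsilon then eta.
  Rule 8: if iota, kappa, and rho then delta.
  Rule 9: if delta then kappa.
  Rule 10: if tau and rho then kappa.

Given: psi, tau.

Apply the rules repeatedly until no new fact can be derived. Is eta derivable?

From psi, Rule 5 gives rho.
psi and rho hold, so epsilon follows (Rule 4).
tau and rho hold, so kappa follows (Rule 10).
kappa and epsilon hold, so eta follows (Rule 7).

Yes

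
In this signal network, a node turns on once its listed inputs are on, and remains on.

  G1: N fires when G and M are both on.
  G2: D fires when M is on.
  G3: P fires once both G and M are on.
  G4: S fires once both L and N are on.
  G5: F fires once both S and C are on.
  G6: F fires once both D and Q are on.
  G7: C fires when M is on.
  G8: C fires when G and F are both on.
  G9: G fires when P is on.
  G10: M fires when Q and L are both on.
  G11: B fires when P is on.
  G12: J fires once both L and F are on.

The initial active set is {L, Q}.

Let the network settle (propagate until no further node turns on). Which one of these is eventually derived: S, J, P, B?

J

G10: Q and L on → M on.
G2: M on → D on.
D and Q are on, so F fires (G6).
G12: L and F on → J on.
S would need L and N (G4), but N never turns on. P would need G and M (G3), but G never turns on. B would need P (G11), but P never turns on.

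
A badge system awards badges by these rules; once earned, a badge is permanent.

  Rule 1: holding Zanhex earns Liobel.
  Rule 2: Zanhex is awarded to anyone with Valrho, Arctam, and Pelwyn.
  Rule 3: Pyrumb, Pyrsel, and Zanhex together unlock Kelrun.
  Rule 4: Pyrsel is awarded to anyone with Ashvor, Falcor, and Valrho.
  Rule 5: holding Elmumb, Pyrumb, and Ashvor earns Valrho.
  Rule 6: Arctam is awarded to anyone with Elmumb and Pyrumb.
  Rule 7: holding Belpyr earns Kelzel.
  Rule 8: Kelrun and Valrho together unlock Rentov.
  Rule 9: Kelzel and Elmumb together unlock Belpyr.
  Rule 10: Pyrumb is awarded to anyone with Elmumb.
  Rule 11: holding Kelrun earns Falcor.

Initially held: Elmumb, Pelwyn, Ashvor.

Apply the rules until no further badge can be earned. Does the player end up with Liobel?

Yes

With Elmumb, Pyrumb is earned (Rule 10).
With Elmumb and Pyrumb, Arctam is earned (Rule 6).
With Elmumb, Pyrumb, and Ashvor, Valrho is earned (Rule 5).
With Valrho, Arctam, and Pelwyn, Zanhex is earned (Rule 2).
With Zanhex, Liobel is earned (Rule 1).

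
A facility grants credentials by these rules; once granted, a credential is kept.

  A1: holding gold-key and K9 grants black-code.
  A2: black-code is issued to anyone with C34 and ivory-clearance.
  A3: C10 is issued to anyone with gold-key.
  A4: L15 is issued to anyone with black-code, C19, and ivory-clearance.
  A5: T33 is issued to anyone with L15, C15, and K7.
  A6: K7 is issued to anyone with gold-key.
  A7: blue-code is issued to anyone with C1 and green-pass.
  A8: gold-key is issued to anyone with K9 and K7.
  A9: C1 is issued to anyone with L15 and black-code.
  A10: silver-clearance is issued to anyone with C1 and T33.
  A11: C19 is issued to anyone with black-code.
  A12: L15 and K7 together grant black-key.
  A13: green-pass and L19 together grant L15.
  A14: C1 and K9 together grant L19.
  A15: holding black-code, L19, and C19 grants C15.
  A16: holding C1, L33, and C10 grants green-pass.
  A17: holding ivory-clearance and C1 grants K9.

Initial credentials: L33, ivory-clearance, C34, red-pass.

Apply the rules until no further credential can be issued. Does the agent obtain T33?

T33 would need L15, C15, and K7 (A5), but K7 is never granted.

No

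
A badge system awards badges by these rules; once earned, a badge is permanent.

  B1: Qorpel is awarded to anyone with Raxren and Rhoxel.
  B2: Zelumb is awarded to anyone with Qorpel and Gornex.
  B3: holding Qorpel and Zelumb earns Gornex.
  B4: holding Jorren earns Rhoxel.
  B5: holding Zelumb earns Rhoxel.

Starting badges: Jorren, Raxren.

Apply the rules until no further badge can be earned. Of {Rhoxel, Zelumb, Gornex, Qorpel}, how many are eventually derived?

2

With Jorren, Rhoxel is earned (B4).
With Raxren and Rhoxel, Qorpel is earned (B1).
Rhoxel: reached.
Zelumb would need Qorpel and Gornex (B2), but Gornex is never earned.
Gornex would need Qorpel and Zelumb (B3), but Zelumb is never earned.
Qorpel: reached.
Reached: Rhoxel and Qorpel — 2 of the 4.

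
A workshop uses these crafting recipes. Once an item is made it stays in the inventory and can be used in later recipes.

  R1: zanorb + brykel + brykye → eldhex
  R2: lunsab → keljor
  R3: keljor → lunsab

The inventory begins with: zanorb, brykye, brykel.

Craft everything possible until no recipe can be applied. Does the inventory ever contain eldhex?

Yes

zanorb + brykel + brykye → eldhex (R1).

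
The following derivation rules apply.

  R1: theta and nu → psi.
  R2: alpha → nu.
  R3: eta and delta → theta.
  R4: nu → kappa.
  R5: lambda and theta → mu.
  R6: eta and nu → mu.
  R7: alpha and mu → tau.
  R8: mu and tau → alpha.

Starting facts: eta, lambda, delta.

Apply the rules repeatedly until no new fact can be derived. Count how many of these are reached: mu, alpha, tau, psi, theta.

From eta and delta, R3 gives theta.
lambda and theta hold, so mu follows (R5).
mu: reached.
alpha would need mu and tau (R8), but tau is never established.
tau would need alpha and mu (R7), but alpha is never established.
psi would need theta and nu (R1), but nu is never established.
theta: reached.
Reached: mu and theta — 2 of the 5.

2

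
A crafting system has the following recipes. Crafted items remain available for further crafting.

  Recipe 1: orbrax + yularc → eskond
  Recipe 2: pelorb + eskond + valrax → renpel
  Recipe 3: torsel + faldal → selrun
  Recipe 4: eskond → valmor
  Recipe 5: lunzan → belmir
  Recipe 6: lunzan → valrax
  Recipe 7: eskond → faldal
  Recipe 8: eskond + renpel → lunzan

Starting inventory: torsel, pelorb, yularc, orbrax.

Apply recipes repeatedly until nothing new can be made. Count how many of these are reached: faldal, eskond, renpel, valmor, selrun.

4

orbrax + yularc → eskond (Recipe 1).
Using Recipe 7, eskond makes faldal.
eskond → valmor (Recipe 4).
torsel + faldal → selrun (Recipe 3).
faldal: reached.
eskond: reached.
renpel would need pelorb, eskond, and valrax (Recipe 2), but valrax is never obtained.
valmor: reached.
selrun: reached.
Reached: faldal, eskond, valmor, and selrun — 4 of the 5.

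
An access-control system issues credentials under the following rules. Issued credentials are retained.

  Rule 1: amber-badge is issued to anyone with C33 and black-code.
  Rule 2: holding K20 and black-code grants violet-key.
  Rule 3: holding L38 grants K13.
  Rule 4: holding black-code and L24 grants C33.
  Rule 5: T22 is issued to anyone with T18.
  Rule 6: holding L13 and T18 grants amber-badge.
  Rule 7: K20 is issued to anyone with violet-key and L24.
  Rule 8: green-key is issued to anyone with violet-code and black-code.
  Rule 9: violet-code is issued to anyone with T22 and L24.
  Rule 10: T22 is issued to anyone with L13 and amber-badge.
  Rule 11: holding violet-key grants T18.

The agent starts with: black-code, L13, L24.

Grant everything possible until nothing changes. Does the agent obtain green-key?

Yes

Holding black-code and L24 grants C33 (Rule 4).
Holding C33 and black-code grants amber-badge (Rule 1).
Holding L13 and amber-badge grants T22 (Rule 10).
Holding T22 and L24 grants violet-code (Rule 9).
Holding violet-code and black-code grants green-key (Rule 8).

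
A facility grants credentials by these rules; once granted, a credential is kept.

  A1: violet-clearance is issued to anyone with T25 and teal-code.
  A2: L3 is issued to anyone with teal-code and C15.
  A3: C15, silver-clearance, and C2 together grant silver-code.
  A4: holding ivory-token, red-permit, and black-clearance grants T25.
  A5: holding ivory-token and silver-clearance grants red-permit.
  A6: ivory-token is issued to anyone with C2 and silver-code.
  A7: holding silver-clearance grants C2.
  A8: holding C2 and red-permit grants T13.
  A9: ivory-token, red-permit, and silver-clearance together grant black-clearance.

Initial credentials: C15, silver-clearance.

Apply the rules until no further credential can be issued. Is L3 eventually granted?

L3 would need teal-code and C15 (A2), but teal-code is never granted.

No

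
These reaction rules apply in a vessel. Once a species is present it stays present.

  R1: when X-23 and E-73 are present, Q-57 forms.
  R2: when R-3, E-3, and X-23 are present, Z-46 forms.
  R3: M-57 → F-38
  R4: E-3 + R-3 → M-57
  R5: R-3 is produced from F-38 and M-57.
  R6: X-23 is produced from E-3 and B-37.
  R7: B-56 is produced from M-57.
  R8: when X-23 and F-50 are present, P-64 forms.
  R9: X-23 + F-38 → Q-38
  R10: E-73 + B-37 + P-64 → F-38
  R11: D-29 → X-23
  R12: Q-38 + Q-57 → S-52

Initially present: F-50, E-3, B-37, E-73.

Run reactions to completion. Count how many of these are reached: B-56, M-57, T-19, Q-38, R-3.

1

E-3 and B-37 present → X-23 forms (R6).
X-23 and F-50 present → P-64 forms (R8).
E-73, B-37, and P-64 present → F-38 forms (R10).
X-23 and F-38 present → Q-38 forms (R9).
B-56 would need M-57 (R7), but M-57 never forms.
M-57 would need E-3 and R-3 (R4), but R-3 never forms.
No rule produces T-19, and it is not given.
Q-38: reached.
R-3 would need F-38 and M-57 (R5), but M-57 never forms.
Reached: Q-38 — 1 of the 5.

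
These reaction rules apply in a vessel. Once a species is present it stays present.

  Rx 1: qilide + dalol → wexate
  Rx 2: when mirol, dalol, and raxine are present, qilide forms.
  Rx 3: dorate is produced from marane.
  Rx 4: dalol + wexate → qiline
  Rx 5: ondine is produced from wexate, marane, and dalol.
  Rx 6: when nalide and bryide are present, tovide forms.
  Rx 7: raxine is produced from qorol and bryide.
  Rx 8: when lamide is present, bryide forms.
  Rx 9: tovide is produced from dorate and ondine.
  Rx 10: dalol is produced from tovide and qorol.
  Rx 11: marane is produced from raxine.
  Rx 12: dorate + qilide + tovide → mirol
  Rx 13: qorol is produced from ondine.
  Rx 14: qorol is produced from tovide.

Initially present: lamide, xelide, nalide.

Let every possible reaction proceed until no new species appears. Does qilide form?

No

qilide would need mirol, dalol, and raxine (Rx 2), but mirol never forms.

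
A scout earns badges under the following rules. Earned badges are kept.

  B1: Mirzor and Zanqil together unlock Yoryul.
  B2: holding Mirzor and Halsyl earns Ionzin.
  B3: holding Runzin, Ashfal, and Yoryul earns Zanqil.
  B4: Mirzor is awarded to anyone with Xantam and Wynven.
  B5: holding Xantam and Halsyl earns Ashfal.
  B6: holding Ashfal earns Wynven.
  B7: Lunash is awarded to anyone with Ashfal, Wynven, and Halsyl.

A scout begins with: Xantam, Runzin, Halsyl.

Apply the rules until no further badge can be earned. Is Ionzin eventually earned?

With Xantam and Halsyl, Ashfal is earned (B5).
With Ashfal, Wynven is earned (B6).
With Xantam and Wynven, Mirzor is earned (B4).
With Mirzor and Halsyl, Ionzin is earned (B2).

Yes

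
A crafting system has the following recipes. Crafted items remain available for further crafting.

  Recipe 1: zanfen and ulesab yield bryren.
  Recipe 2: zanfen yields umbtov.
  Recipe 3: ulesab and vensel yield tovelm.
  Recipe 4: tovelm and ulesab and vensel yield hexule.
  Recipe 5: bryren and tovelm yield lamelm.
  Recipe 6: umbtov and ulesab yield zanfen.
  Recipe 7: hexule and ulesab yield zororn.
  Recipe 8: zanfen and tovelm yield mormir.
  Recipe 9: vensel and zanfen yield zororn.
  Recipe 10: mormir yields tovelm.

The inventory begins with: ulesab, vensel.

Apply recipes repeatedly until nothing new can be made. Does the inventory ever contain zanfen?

No

zanfen would need umbtov and ulesab (Recipe 6), but umbtov is never obtained.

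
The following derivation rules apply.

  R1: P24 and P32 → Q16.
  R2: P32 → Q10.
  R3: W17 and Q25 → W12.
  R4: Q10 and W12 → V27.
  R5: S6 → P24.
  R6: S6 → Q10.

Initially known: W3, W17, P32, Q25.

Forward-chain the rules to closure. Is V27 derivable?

Yes

W17 and Q25 hold, so W12 follows (R3).
From P32, R2 gives Q10.
From Q10 and W12, R4 gives V27.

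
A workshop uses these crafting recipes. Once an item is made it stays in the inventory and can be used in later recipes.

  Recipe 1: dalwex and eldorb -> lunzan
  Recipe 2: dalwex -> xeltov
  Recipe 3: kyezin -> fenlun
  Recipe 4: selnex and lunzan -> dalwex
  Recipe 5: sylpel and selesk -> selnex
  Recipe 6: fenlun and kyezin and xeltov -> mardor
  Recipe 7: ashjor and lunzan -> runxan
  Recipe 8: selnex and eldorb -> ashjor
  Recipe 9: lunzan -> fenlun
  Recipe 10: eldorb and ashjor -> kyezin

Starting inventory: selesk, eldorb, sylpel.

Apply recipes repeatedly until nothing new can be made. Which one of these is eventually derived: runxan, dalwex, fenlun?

Using Recipe 5, sylpel and selesk make selnex.
Using Recipe 8, selnex and eldorb make ashjor.
Using Recipe 10, eldorb and ashjor make kyezin.
Using Recipe 3, kyezin makes fenlun.
dalwex would need selnex and lunzan (Recipe 4), but lunzan is never obtained. runxan would need ashjor and lunzan (Recipe 7), but lunzan is never obtained.

fenlun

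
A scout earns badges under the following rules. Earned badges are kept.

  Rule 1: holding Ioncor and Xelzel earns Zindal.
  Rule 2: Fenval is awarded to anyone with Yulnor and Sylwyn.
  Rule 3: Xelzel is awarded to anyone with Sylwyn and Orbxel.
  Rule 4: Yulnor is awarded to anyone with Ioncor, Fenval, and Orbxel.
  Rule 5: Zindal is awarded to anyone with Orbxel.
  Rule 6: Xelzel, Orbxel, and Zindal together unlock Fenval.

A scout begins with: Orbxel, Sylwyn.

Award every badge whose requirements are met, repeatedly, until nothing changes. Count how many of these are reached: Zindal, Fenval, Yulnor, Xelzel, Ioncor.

3

With Sylwyn and Orbxel, Xelzel is earned (Rule 3).
With Orbxel, Zindal is earned (Rule 5).
With Xelzel, Orbxel, and Zindal, Fenval is earned (Rule 6).
Zindal: reached.
Fenval: reached.
Yulnor would need Ioncor, Fenval, and Orbxel (Rule 4), but Ioncor is never earned.
Xelzel: reached.
No rule produces Ioncor, and it is not given.
Reached: Zindal, Fenval, and Xelzel — 3 of the 5.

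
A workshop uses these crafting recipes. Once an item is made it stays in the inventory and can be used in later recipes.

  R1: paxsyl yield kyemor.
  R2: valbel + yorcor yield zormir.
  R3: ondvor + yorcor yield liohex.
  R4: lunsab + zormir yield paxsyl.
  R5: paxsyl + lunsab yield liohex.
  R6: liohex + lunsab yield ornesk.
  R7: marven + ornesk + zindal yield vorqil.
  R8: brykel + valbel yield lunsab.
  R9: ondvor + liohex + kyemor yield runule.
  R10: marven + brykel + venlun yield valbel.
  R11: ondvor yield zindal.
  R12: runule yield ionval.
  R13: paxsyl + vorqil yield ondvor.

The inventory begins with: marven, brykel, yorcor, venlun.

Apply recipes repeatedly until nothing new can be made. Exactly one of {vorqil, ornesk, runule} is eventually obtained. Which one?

ornesk

Using R10, marven, brykel, and venlun make valbel.
valbel + yorcor → zormir (R2).
brykel + valbel → lunsab (R8).
Using R4, lunsab and zormir make paxsyl.
Using R5, paxsyl and lunsab make liohex.
liohex + lunsab → ornesk (R6).
vorqil would need marven, ornesk, and zindal (R7), but zindal is never obtained. runule would need ondvor, liohex, and kyemor (R9), but ondvor is never obtained.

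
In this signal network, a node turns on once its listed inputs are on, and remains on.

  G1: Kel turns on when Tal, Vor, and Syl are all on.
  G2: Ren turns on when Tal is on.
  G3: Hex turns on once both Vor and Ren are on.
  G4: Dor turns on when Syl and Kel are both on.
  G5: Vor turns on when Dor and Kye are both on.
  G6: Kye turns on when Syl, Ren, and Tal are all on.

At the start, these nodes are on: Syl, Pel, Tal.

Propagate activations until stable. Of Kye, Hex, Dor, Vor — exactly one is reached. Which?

Tal is on, so Ren turns on (G2).
G6: Syl, Ren, and Tal on → Kye on.
Dor would need Syl and Kel (G4), but Kel never turns on. Hex would need Vor and Ren (G3), but Vor never turns on. Vor would need Dor and Kye (G5), but Dor never turns on.

Kye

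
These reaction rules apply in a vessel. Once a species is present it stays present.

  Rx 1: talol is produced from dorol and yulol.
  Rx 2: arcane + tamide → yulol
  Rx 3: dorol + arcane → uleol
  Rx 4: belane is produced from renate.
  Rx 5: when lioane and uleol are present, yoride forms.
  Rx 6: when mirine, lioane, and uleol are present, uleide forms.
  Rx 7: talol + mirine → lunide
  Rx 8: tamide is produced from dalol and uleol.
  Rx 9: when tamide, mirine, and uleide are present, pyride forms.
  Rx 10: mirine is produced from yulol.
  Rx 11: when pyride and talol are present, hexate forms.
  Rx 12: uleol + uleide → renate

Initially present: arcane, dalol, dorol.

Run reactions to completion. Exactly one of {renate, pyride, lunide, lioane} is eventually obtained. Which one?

lunide

dorol and arcane present → uleol forms (Rx 3).
dalol and uleol present → tamide forms (Rx 8).
arcane and tamide present → yulol forms (Rx 2).
yulol present → mirine forms (Rx 10).
dorol and yulol present → talol forms (Rx 1).
talol and mirine present → lunide forms (Rx 7).
renate would need uleol and uleide (Rx 12), but uleide never forms. No rule produces lioane, and it is not given. pyride would need tamide, mirine, and uleide (Rx 9), but uleide never forms.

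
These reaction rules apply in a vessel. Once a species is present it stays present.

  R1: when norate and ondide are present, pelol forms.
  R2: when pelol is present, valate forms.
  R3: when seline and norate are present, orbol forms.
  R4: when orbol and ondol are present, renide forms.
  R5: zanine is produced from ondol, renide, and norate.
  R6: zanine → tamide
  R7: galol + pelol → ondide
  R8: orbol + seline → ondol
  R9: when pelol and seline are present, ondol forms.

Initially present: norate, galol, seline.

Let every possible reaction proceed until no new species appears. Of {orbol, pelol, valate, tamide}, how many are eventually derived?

2

seline and norate present → orbol forms (R3).
orbol and seline present → ondol forms (R8).
orbol and ondol present → renide forms (R4).
ondol, renide, and norate present → zanine forms (R5).
zanine present → tamide forms (R6).
orbol: reached.
pelol would need norate and ondide (R1), but ondide never forms.
valate would need pelol (R2), but pelol never forms.
tamide: reached.
Reached: orbol and tamide — 2 of the 4.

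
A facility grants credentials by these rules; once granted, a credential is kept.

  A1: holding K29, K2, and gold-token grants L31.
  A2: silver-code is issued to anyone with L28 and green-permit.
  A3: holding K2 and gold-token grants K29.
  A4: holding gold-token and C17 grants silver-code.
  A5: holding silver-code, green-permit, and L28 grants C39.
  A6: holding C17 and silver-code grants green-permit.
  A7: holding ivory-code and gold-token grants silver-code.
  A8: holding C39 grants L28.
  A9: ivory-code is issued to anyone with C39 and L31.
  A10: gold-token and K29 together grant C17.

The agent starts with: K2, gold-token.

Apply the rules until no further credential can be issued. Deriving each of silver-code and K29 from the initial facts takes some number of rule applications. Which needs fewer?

K29: Holding K2 and gold-token grants K29 (A3). [1 rule application]
silver-code: Holding K2 and gold-token grants K29 (A3). Holding gold-token and K29 grants C17 (A10). Holding gold-token and C17 grants silver-code (A4). [3 rule applications]
K29 needs fewer.

K29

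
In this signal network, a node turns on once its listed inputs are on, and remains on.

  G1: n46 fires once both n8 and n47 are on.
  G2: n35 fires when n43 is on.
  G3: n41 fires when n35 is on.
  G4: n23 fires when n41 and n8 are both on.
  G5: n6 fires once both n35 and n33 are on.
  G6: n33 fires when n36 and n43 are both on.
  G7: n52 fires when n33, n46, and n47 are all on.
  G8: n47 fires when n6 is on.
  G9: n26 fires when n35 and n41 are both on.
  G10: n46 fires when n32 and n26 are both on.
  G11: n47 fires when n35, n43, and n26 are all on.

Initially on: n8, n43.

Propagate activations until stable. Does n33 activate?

n33 would need n36 and n43 (G6), but n36 never turns on.

No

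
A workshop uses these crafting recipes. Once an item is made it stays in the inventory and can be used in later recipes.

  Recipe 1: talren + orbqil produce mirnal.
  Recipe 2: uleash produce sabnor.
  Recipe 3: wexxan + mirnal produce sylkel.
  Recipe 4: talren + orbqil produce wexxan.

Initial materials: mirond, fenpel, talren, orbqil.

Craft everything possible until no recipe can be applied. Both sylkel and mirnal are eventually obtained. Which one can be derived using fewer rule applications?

mirnal: Using Recipe 1, talren and orbqil make mirnal. [1 rule application]
sylkel: Using Recipe 1, talren and orbqil make mirnal. talren + orbqil → wexxan (Recipe 4). wexxan + mirnal → sylkel (Recipe 3). [3 rule applications]
mirnal needs fewer.

mirnal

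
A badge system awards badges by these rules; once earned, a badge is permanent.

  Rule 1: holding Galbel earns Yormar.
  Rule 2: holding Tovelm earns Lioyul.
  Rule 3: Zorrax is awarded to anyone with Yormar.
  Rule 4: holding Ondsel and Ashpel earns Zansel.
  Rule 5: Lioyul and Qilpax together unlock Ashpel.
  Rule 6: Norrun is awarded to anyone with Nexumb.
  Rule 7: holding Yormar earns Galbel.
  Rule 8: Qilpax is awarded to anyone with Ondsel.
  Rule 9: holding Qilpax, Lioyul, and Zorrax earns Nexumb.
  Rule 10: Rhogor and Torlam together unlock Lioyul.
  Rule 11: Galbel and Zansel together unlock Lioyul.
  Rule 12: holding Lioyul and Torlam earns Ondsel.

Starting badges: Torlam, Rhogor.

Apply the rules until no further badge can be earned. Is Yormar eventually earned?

Yormar would need Galbel (Rule 1), but Galbel is never earned.

No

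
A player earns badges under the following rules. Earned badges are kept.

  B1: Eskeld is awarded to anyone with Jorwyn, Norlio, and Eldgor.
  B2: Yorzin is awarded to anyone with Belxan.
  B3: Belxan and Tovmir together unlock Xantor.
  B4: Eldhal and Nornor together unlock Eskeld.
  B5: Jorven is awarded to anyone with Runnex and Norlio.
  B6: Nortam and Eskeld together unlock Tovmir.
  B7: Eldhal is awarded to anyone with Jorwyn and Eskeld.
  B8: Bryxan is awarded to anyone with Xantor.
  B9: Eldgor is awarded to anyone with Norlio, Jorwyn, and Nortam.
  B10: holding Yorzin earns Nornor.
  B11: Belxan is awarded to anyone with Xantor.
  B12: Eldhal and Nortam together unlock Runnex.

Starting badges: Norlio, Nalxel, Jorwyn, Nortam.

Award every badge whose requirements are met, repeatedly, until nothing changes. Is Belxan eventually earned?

Belxan would need Xantor (B11), but Xantor is never earned.

No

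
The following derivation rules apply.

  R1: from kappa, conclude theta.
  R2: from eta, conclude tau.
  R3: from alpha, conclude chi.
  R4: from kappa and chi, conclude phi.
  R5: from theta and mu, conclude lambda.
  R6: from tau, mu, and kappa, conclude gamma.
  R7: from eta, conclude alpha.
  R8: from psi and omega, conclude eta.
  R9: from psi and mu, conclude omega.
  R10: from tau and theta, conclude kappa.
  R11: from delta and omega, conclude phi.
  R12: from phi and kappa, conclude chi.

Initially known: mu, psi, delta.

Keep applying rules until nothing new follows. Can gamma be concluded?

No

gamma would need tau, mu, and kappa (R6), but kappa is never established.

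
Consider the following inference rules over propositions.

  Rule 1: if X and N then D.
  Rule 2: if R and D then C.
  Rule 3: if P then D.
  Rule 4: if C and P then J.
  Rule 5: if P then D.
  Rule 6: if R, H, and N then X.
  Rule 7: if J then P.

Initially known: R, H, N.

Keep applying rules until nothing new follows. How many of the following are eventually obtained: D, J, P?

From R, H, and N, Rule 6 gives X.
From X and N, Rule 1 gives D.
D: reached.
J would need C and P (Rule 4), but P is never established.
P would need J (Rule 7), but J is never established.
Reached: D — 1 of the 3.

1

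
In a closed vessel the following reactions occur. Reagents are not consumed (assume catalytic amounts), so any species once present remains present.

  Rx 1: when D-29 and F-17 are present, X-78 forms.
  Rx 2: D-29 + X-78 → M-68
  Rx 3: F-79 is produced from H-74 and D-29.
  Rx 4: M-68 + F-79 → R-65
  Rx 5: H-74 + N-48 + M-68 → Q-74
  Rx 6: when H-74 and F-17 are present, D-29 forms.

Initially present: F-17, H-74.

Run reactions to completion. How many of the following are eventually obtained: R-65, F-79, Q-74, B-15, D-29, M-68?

H-74 and F-17 present → D-29 forms (Rx 6).
D-29 and F-17 present → X-78 forms (Rx 1).
H-74 and D-29 present → F-79 forms (Rx 3).
D-29 and X-78 present → M-68 forms (Rx 2).
M-68 and F-79 present → R-65 forms (Rx 4).
R-65: reached.
F-79: reached.
Q-74 would need H-74, N-48, and M-68 (Rx 5), but N-48 never forms.
No rule produces B-15, and it is not given.
D-29: reached.
M-68: reached.
Reached: R-65, F-79, D-29, and M-68 — 4 of the 6.

4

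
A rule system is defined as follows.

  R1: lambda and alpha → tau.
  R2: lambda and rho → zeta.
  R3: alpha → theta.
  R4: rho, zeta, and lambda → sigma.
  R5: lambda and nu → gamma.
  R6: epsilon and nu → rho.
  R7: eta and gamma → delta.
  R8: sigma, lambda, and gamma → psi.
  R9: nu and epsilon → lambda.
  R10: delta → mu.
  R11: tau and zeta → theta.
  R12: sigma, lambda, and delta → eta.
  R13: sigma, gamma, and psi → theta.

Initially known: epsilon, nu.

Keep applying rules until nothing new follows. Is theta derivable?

Yes

nu and epsilon hold, so lambda follows (R9).
epsilon and nu hold, so rho follows (R6).
From lambda and rho, R2 gives zeta.
lambda and nu hold, so gamma follows (R5).
From rho, zeta, and lambda, R4 gives sigma.
From sigma, lambda, and gamma, R8 gives psi.
sigma, gamma, and psi hold, so theta follows (R13).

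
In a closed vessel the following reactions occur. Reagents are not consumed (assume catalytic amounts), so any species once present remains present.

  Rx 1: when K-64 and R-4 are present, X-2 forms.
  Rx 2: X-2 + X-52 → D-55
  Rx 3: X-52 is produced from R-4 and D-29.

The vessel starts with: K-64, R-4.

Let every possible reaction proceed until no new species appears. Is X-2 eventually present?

Yes

K-64 and R-4 present → X-2 forms (Rx 1).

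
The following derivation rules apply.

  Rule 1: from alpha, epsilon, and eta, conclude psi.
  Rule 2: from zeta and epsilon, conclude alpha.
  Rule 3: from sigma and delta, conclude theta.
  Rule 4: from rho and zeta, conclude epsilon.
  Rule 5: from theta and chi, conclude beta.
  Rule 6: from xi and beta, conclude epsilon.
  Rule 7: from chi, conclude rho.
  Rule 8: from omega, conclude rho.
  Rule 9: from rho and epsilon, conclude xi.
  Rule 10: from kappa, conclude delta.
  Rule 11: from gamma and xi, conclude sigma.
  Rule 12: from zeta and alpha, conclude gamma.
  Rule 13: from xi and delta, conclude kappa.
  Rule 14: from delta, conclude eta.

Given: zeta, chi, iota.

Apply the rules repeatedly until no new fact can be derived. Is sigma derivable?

Yes

chi holds, so rho follows (Rule 7).
From rho and zeta, Rule 4 gives epsilon.
From rho and epsilon, Rule 9 gives xi.
zeta and epsilon hold, so alpha follows (Rule 2).
From zeta and alpha, Rule 12 gives gamma.
gamma and xi hold, so sigma follows (Rule 11).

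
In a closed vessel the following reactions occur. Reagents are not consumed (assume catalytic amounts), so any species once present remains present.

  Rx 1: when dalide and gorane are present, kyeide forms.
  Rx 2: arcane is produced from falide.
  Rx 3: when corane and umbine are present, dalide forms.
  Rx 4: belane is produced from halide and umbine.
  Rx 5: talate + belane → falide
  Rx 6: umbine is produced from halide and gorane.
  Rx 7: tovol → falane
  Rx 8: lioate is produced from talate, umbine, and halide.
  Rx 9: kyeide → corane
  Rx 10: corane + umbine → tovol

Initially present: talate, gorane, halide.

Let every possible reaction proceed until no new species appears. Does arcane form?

halide and gorane present → umbine forms (Rx 6).
halide and umbine present → belane forms (Rx 4).
talate and belane present → falide forms (Rx 5).
falide present → arcane forms (Rx 2).

Yes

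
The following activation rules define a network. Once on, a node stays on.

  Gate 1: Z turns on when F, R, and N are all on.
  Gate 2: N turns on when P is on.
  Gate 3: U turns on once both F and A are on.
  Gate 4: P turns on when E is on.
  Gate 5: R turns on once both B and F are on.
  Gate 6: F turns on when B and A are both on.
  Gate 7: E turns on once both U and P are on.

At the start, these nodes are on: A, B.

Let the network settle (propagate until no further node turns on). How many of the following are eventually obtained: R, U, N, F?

3

B and A are on, so F turns on (Gate 6).
Gate 5: B and F on → R on.
F and A are on, so U turns on (Gate 3).
R: reached.
U: reached.
N would need P (Gate 2), but P never turns on.
F: reached.
Reached: R, U, and F — 3 of the 4.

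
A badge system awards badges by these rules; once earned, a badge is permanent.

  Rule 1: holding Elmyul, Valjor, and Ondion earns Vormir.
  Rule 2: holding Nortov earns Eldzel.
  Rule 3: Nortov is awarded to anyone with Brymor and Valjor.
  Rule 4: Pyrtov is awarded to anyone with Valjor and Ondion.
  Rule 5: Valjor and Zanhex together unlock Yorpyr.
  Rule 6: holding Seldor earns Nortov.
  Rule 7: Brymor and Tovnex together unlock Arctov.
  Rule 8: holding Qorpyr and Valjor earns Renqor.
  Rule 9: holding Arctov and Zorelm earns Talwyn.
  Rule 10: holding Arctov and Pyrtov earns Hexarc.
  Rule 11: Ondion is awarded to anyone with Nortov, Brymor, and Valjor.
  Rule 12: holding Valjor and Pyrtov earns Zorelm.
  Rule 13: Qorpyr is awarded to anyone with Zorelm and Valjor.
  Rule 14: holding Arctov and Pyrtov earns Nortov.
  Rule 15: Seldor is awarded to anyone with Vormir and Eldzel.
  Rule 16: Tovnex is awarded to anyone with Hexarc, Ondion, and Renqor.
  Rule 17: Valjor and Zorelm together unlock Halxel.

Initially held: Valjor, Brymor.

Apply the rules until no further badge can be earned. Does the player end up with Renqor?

Yes

With Brymor and Valjor, Nortov is earned (Rule 3).
With Nortov, Brymor, and Valjor, Ondion is earned (Rule 11).
With Valjor and Ondion, Pyrtov is earned (Rule 4).
With Valjor and Pyrtov, Zorelm is earned (Rule 12).
With Zorelm and Valjor, Qorpyr is earned (Rule 13).
With Qorpyr and Valjor, Renqor is earned (Rule 8).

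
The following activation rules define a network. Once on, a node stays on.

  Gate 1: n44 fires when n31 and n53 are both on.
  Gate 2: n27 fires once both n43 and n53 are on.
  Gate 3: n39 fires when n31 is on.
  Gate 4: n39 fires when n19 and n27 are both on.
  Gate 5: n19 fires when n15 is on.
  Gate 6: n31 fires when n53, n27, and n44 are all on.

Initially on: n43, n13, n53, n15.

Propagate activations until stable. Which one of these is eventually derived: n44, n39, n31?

Gate 2: n43 and n53 on → n27 on.
n15 is on, so n19 fires (Gate 5).
n19 and n27 are on, so n39 fires (Gate 4).
n44 would need n31 and n53 (Gate 1), but n31 never turns on. n31 would need n53, n27, and n44 (Gate 6), but n44 never turns on.

n39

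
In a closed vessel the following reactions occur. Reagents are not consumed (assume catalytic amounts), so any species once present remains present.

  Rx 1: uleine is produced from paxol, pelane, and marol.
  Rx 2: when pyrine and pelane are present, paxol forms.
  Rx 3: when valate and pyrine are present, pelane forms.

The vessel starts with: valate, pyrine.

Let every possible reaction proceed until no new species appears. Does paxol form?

Yes

valate and pyrine present → pelane forms (Rx 3).
pyrine and pelane present → paxol forms (Rx 2).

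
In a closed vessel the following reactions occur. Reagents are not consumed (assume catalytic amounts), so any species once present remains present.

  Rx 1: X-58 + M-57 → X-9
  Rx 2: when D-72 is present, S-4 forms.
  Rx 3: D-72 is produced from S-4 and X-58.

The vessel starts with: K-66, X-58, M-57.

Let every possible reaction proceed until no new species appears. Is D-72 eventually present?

D-72 would need S-4 and X-58 (Rx 3), but S-4 never forms.

No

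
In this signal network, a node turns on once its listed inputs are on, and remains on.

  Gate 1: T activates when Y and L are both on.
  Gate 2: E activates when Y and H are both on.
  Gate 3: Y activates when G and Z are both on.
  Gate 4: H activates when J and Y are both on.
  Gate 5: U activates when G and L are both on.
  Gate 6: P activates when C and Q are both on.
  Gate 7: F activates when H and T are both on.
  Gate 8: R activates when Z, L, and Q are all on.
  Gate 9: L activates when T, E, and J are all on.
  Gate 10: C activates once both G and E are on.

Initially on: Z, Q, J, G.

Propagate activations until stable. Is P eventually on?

G and Z are on, so Y activates (Gate 3).
J and Y are on, so H activates (Gate 4).
Gate 2: Y and H on → E on.
G and E are on, so C activates (Gate 10).
C and Q are on, so P activates (Gate 6).

Yes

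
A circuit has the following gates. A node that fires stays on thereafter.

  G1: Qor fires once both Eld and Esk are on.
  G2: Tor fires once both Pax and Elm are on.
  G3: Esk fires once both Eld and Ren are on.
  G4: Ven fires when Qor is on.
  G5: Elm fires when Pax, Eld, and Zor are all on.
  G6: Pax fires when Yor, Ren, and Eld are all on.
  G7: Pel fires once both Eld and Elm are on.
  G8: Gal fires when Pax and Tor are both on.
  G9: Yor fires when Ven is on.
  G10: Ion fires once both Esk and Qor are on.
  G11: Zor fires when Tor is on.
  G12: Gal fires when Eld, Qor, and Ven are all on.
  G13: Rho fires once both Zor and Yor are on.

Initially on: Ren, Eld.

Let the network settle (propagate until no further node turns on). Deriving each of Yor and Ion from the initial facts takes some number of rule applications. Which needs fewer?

Ion

Ion: Eld and Ren are on, so Esk fires (G3). Eld and Esk are on, so Qor fires (G1). Esk and Qor are on, so Ion fires (G10). [3 rule applications]
Yor: G3: Eld and Ren on → Esk on. Eld and Esk are on, so Qor fires (G1). G4: Qor on → Ven on. G9: Ven on → Yor on. [4 rule applications]
Ion needs fewer.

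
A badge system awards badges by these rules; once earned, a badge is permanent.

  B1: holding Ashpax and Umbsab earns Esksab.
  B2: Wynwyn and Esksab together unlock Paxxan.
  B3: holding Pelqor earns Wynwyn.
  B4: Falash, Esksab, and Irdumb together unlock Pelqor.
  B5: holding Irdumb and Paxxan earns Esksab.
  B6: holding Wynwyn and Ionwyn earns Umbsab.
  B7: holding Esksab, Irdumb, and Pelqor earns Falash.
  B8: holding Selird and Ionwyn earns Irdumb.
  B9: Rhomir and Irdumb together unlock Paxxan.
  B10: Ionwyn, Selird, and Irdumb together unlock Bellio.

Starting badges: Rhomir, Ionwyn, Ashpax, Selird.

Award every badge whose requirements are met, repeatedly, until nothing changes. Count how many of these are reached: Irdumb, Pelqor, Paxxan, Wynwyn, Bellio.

3

With Selird and Ionwyn, Irdumb is earned (B8).
With Ionwyn, Selird, and Irdumb, Bellio is earned (B10).
With Rhomir and Irdumb, Paxxan is earned (B9).
Irdumb: reached.
Pelqor would need Falash, Esksab, and Irdumb (B4), but Falash is never earned.
Paxxan: reached.
Wynwyn would need Pelqor (B3), but Pelqor is never earned.
Bellio: reached.
Reached: Irdumb, Paxxan, and Bellio — 3 of the 5.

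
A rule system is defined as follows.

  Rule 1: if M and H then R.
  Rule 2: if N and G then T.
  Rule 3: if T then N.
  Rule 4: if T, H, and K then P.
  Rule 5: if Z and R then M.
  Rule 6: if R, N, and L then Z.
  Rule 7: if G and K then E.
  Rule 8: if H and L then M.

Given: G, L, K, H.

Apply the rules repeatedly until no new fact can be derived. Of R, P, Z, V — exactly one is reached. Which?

R

From H and L, Rule 8 gives M.
From M and H, Rule 1 gives R.
No rule produces V, and it is not given. Z would need R, N, and L (Rule 6), but N is never established. P would need T, H, and K (Rule 4), but T is never established.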